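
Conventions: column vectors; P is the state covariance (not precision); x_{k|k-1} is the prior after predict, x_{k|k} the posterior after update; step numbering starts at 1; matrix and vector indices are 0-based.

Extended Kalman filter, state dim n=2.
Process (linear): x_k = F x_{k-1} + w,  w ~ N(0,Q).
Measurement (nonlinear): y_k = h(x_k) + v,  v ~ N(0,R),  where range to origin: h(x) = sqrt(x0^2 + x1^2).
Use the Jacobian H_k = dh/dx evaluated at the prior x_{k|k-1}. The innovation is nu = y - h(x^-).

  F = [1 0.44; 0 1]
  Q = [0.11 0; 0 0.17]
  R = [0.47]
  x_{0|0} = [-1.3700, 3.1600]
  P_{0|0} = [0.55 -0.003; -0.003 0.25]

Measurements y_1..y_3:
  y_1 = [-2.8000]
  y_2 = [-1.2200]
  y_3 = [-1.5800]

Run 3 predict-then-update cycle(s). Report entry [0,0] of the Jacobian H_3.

step 1: x^-=[0.0204, 3.1600]  P^-=[0.7058 0.1070; 0.1070 0.4200]  H_jac=[0.0065 1.0000]  S=[0.8914]  K=[0.1251; 0.4719]  nu=[-5.9601]  x^+=[-0.7255, 0.3472]  P^+=[0.6918 0.0544; 0.0544 0.2215]
step 2: x^-=[-0.5727, 0.3472]  P^-=[0.8925 0.1518; 0.1518 0.3915]  H_jac=[-0.8551 0.5184]  S=[1.0932]  K=[-0.6261; 0.0669]  nu=[-1.8897]  x^+=[0.6105, 0.2208]  P^+=[0.4639 0.1976; 0.1976 0.3866]
step 3: x^-=[0.7076, 0.2208]  P^-=[0.8227 0.3677; 0.3677 0.5566]  H_jac=[0.9546 0.2978]  S=[1.4781]  K=[0.6054; 0.3496]  nu=[-2.3213]  x^+=[-0.6976, -0.5908]  P^+=[0.2809 0.0548; 0.0548 0.3759]

H_jac[0,0] = 0.9546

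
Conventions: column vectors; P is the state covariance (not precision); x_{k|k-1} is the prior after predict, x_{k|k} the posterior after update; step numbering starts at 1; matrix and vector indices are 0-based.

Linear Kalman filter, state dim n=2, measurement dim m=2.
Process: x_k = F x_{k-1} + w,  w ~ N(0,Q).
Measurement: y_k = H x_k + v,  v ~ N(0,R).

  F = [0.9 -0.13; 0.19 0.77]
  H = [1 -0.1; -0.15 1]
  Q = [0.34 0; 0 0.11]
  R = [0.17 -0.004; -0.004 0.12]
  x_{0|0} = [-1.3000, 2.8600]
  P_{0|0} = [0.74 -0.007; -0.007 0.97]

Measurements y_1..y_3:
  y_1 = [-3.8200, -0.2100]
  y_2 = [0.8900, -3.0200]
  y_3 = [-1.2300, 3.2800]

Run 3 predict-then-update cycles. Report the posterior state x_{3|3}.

step 1: x^-=[-1.5418, 1.9552]  P^-=[0.9574 0.0248; 0.0248 0.7098]  S=[1.1296 -0.1935; -0.1935 0.8439]  K=[0.8549 0.0551; 0.1066 0.8611]  nu=[-2.0827, -2.3965]  x^+=[-3.4543, -0.3304]  P^+=[0.1476 0.0253; 0.0253 0.1067]
step 2: x^-=[-3.0659, -0.9107]  P^-=[0.4555 0.0315; 0.0315 0.1860]  S=[0.6210 -0.0589; -0.0589 0.3068]  K=[0.7303 0.0203; 0.0783 0.6059]  nu=[3.8649, -2.5692]  x^+=[-0.2957, -2.1649]  P^+=[0.1259 0.0184; 0.0184 0.0752]
step 3: x^-=[0.0153, -1.7231]  P^-=[0.4389 0.0263; 0.0263 0.1645]  S=[0.6053 -0.0596; -0.0596 0.2865]  K=[0.7220 0.0122; 0.0729 0.5756]  nu=[-1.4176, 5.0054]  x^+=[-0.9473, 1.0545]  P^+=[0.1244 0.0172; 0.0172 0.0714]

x_post = [-0.9473, 1.0545]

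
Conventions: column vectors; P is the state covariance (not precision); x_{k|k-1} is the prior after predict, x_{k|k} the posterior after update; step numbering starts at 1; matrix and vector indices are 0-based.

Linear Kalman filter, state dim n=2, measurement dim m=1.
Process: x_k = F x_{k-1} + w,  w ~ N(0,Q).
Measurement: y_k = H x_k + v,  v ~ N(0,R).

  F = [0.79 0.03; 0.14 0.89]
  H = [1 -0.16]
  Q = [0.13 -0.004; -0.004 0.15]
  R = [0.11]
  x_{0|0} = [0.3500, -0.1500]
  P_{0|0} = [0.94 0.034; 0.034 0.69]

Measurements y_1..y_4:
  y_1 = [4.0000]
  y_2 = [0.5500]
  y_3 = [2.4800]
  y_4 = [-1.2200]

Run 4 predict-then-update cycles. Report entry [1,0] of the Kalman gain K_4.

step 1: x^-=[0.2720, -0.0845]  P^-=[0.7189 0.1424; 0.1424 0.7234]  S=[0.8018]  K=[0.8681; 0.0333]  nu=[3.7145]  x^+=[3.4967, 0.0391]  P^+=[0.1146 0.1193; 0.1193 0.7226]
step 2: x^-=[2.7636, 0.5243]  P^-=[0.2078 0.1123; 0.1123 0.7543]  S=[0.3012]  K=[0.6303; -0.0278]  nu=[-2.1297]  x^+=[1.4212, 0.5835]  P^+=[0.0882 0.1176; 0.1176 0.7541]
step 3: x^-=[1.1402, 0.7183]  P^-=[0.1913 0.1091; 0.1091 0.7783]  S=[0.2863]  K=[0.6071; -0.0540]  nu=[1.4547]  x^+=[2.0234, 0.6396]  P^+=[0.0857 0.1185; 0.1185 0.7775]
step 4: x^-=[1.6177, 0.8526]  P^-=[0.1898 0.1100; 0.1100 0.7971]  S=[0.2850]  K=[0.6042; -0.0614]  nu=[-2.7013]  x^+=[-0.0145, 1.0185]  P^+=[0.0858 0.1206; 0.1206 0.7960]

K[1,0] = -0.0614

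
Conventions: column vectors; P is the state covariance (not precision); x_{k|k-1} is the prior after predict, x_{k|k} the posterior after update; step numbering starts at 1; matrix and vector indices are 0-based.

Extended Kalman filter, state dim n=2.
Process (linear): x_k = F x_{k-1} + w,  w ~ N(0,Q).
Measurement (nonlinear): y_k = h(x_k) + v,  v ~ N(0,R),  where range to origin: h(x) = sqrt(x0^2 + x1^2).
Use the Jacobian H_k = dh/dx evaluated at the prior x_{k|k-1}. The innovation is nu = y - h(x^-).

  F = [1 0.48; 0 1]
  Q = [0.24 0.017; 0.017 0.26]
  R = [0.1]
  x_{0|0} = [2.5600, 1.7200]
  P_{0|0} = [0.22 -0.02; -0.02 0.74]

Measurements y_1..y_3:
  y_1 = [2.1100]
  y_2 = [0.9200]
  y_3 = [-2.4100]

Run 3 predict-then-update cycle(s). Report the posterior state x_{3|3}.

step 1: x^-=[3.3856, 1.7200]  P^-=[0.6113 0.3522; 0.3522 1.0000]  H_jac=[0.8915 0.4529]  S=[1.0755]  K=[0.6551; 0.7131]  nu=[-1.6875]  x^+=[2.2802, 0.5167]  P^+=[0.1498 -0.1502; -0.1502 0.4531]
step 2: x^-=[2.5282, 0.5167]  P^-=[0.3500 0.0843; 0.0843 0.7131]  H_jac=[0.9798 0.2002]  S=[0.4976]  K=[0.7230; 0.4529]  nu=[-1.6604]  x^+=[1.3277, -0.2353]  P^+=[0.0899 -0.0786; -0.0786 0.6110]
step 3: x^-=[1.2147, -0.2353]  P^-=[0.3951 0.2316; 0.2316 0.8710]  H_jac=[0.9817 -0.1902]  S=[0.4259]  K=[0.8075; 0.1450]  nu=[-3.6473]  x^+=[-1.7305, -0.7643]  P^+=[0.1175 0.1818; 0.1818 0.8621]

x_post = [-1.7305, -0.7643]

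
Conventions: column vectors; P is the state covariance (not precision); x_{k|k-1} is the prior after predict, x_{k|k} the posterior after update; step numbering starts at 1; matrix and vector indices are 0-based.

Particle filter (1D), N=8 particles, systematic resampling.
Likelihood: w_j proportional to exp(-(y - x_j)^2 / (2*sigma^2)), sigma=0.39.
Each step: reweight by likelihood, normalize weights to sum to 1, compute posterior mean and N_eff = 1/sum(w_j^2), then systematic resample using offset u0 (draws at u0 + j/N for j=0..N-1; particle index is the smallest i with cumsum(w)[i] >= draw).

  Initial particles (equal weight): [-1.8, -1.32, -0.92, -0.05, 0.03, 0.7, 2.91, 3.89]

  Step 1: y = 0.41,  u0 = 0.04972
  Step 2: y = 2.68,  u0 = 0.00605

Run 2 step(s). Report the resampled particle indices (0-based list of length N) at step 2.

resampled_idx = [5, 5, 5, 6, 6, 6, 7, 7]

step 1: w=[0.0000, 0.0000, 0.0016, 0.2650, 0.3305, 0.4029, 0.0000, 0.0000]  mean=0.2772  Neff=2.9258  idx=[3, 3, 4, 4, 4, 5, 5, 5]
step 2: w=[0.0000, 0.0000, 0.0000, 0.0000, 0.0000, 0.3333, 0.3333, 0.3333]  mean=0.7000  Neff=3.0003  idx=[5, 5, 5, 6, 6, 6, 7, 7]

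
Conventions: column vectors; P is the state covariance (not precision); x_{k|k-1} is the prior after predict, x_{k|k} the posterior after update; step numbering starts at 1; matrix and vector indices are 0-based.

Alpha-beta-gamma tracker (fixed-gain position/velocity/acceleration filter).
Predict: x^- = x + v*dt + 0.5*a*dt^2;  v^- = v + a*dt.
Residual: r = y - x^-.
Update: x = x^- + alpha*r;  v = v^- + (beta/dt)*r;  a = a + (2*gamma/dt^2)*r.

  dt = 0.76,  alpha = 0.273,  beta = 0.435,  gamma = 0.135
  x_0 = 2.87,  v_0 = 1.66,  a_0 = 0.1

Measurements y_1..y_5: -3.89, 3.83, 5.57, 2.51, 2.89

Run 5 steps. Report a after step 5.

a_post = 2.0610

step 1: x_pred=4.1605  r=-8.0505  x^+=1.9627  v^+=-2.8718  a^+=-3.6632
step 2: x_pred=-1.2778  r=5.1078  x^+=0.1166  v^+=-2.7323  a^+=-1.2755
step 3: x_pred=-2.3283  r=7.8983  x^+=-0.1721  v^+=0.8190  a^+=2.4165
step 4: x_pred=1.1483  r=1.3617  x^+=1.5200  v^+=3.4350  a^+=3.0531
step 5: x_pred=5.0124  r=-2.1224  x^+=4.4330  v^+=4.5406  a^+=2.0610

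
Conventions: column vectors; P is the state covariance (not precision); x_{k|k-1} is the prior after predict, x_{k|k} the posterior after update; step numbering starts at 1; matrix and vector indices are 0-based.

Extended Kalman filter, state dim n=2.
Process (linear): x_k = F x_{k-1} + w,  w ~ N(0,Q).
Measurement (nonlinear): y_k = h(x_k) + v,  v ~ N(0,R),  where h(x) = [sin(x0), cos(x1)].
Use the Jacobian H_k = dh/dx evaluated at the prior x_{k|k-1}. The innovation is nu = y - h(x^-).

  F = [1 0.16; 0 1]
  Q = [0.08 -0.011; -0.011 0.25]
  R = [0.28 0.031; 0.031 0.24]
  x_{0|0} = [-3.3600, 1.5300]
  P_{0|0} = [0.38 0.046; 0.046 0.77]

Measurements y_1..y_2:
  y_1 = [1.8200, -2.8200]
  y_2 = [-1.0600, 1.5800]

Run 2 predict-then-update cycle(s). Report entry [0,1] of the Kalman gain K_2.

step 1: x^-=[-3.1152, 1.5300]  P^-=[0.4944 0.1582; 0.1582 1.0200]  H_jac=[-0.9997 0.0000; 0.0000 -0.9992]  S=[0.7741 0.1890; 0.1890 1.2583]  K=[-0.6310 -0.0308; -0.0068 -0.8089]  nu=[1.8464, -2.8608]  x^+=[-4.1920, 3.8316]  P^+=[0.1777 0.0270; 0.0270 0.1945]
step 2: x^-=[-3.5789, 3.8316]  P^-=[0.2713 0.0471; 0.0471 0.4445]  H_jac=[-0.9059 0.0000; 0.0000 0.6366]  S=[0.5026 0.0038; 0.0038 0.4201]  K=[-0.4895 0.0758; -0.0900 0.6743]  nu=[-1.4835, 2.3512]  x^+=[-2.6744, 5.5507]  P^+=[0.1487 0.0048; 0.0048 0.2499]

K[0,1] = 0.0758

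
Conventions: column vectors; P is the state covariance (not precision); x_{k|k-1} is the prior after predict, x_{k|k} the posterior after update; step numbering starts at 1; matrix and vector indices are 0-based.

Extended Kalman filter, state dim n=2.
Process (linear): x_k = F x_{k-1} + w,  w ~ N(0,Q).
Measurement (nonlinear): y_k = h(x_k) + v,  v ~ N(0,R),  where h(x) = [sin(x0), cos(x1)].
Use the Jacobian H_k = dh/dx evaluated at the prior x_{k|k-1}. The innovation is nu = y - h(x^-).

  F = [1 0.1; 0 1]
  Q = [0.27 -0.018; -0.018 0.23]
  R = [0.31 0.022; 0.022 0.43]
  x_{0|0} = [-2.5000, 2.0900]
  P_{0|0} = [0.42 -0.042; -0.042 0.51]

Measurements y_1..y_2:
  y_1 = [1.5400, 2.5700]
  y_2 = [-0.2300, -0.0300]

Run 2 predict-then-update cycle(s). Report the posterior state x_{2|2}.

x_post = [-3.2886, 0.3729]

step 1: x^-=[-2.2910, 2.0900]  P^-=[0.6867 -0.0090; -0.0090 0.7400]  H_jac=[-0.6595 0.0000; 0.0000 -0.8682]  S=[0.6087 0.0168; 0.0168 0.9878]  K=[-0.7446 0.0206; 0.0278 -0.6509]  nu=[2.2917, 3.0662]  x^+=[-3.9342, 0.1579]  P^+=[0.3493 0.0087; 0.0087 0.3217]
step 2: x^-=[-3.9184, 0.1579]  P^-=[0.6242 0.0228; 0.0228 0.5517]  H_jac=[-0.7131 0.0000; 0.0000 -0.1572]  S=[0.6275 0.0246; 0.0246 0.4436]  K=[-0.7107 0.0313; -0.0183 -0.1945]  nu=[-0.9310, -1.0176]  x^+=[-3.2886, 0.3729]  P^+=[0.3080 0.0140; 0.0140 0.5345]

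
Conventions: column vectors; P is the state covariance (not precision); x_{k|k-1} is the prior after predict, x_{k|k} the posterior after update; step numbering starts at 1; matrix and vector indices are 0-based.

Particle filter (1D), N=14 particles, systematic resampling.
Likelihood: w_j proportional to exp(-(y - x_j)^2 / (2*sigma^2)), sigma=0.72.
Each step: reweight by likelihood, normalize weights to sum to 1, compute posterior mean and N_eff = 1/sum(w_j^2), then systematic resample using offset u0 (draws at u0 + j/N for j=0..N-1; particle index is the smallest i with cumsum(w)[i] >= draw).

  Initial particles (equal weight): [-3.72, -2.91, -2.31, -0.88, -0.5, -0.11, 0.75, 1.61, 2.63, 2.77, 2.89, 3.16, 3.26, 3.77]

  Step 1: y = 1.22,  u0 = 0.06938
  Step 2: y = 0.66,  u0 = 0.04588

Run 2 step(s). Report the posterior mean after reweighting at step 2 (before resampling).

post_mean = 0.9316

step 1: w=[0.0000, 0.0000, 0.0000, 0.0062, 0.0252, 0.0795, 0.3537, 0.3779, 0.0643, 0.0431, 0.0297, 0.0116, 0.0079, 0.0008]  mean=1.2869  Neff=3.5464  idx=[5, 6, 6, 6, 6, 6, 7, 7, 7, 7, 7, 8, 9, 12]
step 2: w=[0.0737, 0.1296, 0.1296, 0.1296, 0.1296, 0.1296, 0.0547, 0.0547, 0.0547, 0.0547, 0.0547, 0.0031, 0.0018, 0.0002]  mean=0.9316  Neff=9.5850  idx=[0, 1, 1, 2, 2, 3, 4, 4, 5, 5, 6, 8, 9, 10]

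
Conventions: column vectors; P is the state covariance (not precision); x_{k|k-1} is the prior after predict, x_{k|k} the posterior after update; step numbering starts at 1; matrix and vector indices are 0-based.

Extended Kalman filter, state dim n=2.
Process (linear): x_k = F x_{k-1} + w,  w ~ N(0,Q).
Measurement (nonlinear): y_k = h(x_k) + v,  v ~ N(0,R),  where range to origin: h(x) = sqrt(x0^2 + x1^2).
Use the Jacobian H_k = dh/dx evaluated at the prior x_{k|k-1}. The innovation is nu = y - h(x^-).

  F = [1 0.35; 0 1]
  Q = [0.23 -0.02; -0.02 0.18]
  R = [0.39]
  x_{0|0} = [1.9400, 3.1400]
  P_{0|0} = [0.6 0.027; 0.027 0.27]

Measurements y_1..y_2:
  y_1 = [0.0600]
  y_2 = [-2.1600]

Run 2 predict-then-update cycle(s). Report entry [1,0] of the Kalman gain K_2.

K[1,0] = 0.4447

step 1: x^-=[3.0390, 3.1400]  P^-=[0.8820 0.1015; 0.1015 0.4500]  H_jac=[0.6955 0.7186]  S=[1.1504]  K=[0.5966; 0.3424]  nu=[-4.3098]  x^+=[0.4678, 1.6641]  P^+=[0.4725 -0.1335; -0.1335 0.3151]
step 2: x^-=[1.0502, 1.6641]  P^-=[0.6477 -0.0432; -0.0432 0.4951]  H_jac=[0.5337 0.8457]  S=[0.8895]  K=[0.3475; 0.4447]  nu=[-4.1278]  x^+=[-0.3841, -0.1717]  P^+=[0.5403 -0.1807; -0.1807 0.3192]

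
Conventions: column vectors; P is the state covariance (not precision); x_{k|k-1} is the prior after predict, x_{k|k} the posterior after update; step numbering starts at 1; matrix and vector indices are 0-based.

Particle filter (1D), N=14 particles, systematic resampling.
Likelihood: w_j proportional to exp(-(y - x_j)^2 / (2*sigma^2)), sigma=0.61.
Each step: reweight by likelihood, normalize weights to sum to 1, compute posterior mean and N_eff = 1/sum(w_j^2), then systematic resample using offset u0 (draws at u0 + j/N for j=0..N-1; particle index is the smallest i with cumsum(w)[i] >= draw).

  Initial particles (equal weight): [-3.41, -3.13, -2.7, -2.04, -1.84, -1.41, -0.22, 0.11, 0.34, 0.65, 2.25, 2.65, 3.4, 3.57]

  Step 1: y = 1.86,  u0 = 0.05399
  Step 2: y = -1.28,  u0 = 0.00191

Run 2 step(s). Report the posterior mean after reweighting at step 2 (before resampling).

step 1: w=[0.0000, 0.0000, 0.0000, 0.0000, 0.0000, 0.0000, 0.0020, 0.0108, 0.0297, 0.0925, 0.5390, 0.2858, 0.0273, 0.0130]  mean=2.1804  Neff=2.6133  idx=[9, 9, 10, 10, 10, 10, 10, 10, 10, 11, 11, 11, 11, 12]
step 2: w=[0.5000, 0.5000, 0.0000, 0.0000, 0.0000, 0.0000, 0.0000, 0.0000, 0.0000, 0.0000, 0.0000, 0.0000, 0.0000, 0.0000]  mean=0.6500  Neff=2.0001  idx=[0, 0, 0, 0, 0, 0, 0, 1, 1, 1, 1, 1, 1, 1]

post_mean = 0.6500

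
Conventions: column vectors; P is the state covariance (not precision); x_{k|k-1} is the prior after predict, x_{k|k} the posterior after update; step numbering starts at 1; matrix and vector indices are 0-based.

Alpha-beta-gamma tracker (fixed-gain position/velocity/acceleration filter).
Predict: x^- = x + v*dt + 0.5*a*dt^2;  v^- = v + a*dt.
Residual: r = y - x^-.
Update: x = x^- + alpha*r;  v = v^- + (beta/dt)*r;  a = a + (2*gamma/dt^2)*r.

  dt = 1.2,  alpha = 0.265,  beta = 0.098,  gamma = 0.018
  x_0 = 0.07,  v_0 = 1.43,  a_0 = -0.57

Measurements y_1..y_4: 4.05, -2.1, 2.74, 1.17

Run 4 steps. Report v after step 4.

v_post = -1.2916

step 1: x_pred=1.3756  r=2.6744  x^+=2.0843  v^+=0.9644  a^+=-0.5031
step 2: x_pred=2.8793  r=-4.9793  x^+=1.5598  v^+=-0.0460  a^+=-0.6276
step 3: x_pred=1.0527  r=1.6873  x^+=1.4999  v^+=-0.6614  a^+=-0.5854
step 4: x_pred=0.2847  r=0.8853  x^+=0.5193  v^+=-1.2916  a^+=-0.5633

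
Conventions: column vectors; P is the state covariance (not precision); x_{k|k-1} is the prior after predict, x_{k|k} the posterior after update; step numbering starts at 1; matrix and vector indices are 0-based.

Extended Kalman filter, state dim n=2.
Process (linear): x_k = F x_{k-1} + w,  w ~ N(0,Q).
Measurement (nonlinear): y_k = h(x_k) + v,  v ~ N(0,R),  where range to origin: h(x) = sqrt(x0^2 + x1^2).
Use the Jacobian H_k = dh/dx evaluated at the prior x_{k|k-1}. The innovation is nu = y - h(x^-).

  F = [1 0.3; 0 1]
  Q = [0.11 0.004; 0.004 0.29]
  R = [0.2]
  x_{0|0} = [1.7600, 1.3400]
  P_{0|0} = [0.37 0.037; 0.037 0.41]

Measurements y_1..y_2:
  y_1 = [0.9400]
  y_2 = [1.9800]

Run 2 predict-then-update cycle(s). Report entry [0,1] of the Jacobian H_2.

H_jac[0,1] = 0.3225

step 1: x^-=[2.1620, 1.3400]  P^-=[0.5391 0.1640; 0.1640 0.7000]  H_jac=[0.8500 0.5268]  S=[0.9306]  K=[0.5852; 0.5460]  nu=[-1.6036]  x^+=[1.2235, 0.4644]  P^+=[0.2204 -0.1334; -0.1334 0.4225]
step 2: x^-=[1.3629, 0.4644]  P^-=[0.2884 -0.0026; -0.0026 0.7125]  H_jac=[0.9466 0.3225]  S=[0.5309]  K=[0.5126; 0.4282]  nu=[0.5402]  x^+=[1.6397, 0.6957]  P^+=[0.1489 -0.1191; -0.1191 0.6152]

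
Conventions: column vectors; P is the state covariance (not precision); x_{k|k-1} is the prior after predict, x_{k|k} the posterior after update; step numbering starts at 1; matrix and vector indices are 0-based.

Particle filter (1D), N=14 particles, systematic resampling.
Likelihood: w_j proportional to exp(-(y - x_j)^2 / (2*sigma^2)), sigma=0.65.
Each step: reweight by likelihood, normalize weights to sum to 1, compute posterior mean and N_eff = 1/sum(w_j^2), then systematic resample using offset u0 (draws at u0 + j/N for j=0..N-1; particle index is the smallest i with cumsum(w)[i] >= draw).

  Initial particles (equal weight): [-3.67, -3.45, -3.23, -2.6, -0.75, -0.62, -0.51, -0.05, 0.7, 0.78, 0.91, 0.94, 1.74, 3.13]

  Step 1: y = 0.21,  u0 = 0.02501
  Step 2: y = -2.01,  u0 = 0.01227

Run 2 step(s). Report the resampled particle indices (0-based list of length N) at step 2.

step 1: w=[0.0000, 0.0000, 0.0000, 0.0000, 0.0695, 0.0916, 0.1121, 0.1911, 0.1558, 0.1409, 0.1159, 0.1102, 0.0130, 0.0000]  mean=0.2749  Neff=7.5674  idx=[4, 5, 6, 6, 7, 7, 7, 8, 8, 9, 9, 10, 11, 11]
step 2: w=[0.3583, 0.2383, 0.1636, 0.1636, 0.0249, 0.0249, 0.0249, 0.0004, 0.0004, 0.0002, 0.0002, 0.0001, 0.0001, 0.0001]  mean=-0.5860  Neff=4.1566  idx=[0, 0, 0, 0, 0, 1, 1, 1, 1, 2, 2, 3, 3, 4]

resampled_idx = [0, 0, 0, 0, 0, 1, 1, 1, 1, 2, 2, 3, 3, 4]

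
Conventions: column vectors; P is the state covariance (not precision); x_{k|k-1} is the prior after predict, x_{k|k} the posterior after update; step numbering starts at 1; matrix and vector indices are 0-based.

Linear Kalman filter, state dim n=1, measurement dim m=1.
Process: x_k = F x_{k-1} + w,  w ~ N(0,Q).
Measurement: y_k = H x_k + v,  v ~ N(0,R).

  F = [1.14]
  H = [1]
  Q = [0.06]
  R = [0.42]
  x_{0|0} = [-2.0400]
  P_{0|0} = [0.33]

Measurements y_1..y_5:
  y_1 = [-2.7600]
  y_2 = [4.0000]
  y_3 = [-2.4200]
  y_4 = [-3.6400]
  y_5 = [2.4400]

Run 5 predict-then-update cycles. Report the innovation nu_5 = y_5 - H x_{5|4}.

step 1: x^-=[-2.3256]  P^-=[0.4889]  S=[0.9089]  K=[0.5379]  nu=[-0.4344]  x^+=[-2.5593]  P^+=[0.2259]
step 2: x^-=[-2.9176]  P^-=[0.3536]  S=[0.7736]  K=[0.4571]  nu=[6.9176]  x^+=[0.2443]  P^+=[0.1920]
step 3: x^-=[0.2785]  P^-=[0.3095]  S=[0.7295]  K=[0.4243]  nu=[-2.6985]  x^+=[-0.8663]  P^+=[0.1782]
step 4: x^-=[-0.9876]  P^-=[0.2916]  S=[0.7116]  K=[0.4098]  nu=[-2.6524]  x^+=[-2.0745]  P^+=[0.1721]
step 5: x^-=[-2.3649]  P^-=[0.2837]  S=[0.7037]  K=[0.4031]  nu=[4.8049]  x^+=[-0.4279]  P^+=[0.1693]

innov = [4.8049]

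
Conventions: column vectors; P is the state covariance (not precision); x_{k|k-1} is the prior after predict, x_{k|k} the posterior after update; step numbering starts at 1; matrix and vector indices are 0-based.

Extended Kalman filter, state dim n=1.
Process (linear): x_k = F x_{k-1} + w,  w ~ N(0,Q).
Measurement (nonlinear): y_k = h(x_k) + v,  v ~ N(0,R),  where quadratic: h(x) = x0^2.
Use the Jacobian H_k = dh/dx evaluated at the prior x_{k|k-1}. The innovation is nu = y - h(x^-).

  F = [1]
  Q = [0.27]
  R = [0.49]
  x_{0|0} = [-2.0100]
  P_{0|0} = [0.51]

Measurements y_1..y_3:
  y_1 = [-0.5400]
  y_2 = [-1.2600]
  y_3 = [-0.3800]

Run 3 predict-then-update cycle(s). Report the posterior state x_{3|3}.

step 1: x^-=[-2.0100]  P^-=[0.7800]  H_jac=[-4.0200]  S=[13.0951]  K=[-0.2394]  nu=[-4.5801]  x^+=[-0.9133]  P^+=[0.0292]
step 2: x^-=[-0.9133]  P^-=[0.2992]  H_jac=[-1.8266]  S=[1.4882]  K=[-0.3672]  nu=[-2.0941]  x^+=[-0.1443]  P^+=[0.0985]
step 3: x^-=[-0.1443]  P^-=[0.3685]  H_jac=[-0.2886]  S=[0.5207]  K=[-0.2043]  nu=[-0.4008]  x^+=[-0.0624]  P^+=[0.3468]

x_post = [-0.0624]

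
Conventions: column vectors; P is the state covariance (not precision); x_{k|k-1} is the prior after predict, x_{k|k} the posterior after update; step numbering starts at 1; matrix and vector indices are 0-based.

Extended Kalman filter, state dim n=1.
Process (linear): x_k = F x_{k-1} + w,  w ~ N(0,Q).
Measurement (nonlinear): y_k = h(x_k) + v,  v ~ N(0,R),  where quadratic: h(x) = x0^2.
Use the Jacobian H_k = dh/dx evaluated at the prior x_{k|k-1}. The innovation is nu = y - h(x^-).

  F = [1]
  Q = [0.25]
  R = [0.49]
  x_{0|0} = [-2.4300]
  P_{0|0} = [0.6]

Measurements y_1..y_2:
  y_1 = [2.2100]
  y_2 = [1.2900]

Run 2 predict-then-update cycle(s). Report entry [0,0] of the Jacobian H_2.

step 1: x^-=[-2.4300]  P^-=[0.8500]  H_jac=[-4.8600]  S=[20.5667]  K=[-0.2009]  nu=[-3.6949]  x^+=[-1.6878]  P^+=[0.0203]
step 2: x^-=[-1.6878]  P^-=[0.2703]  H_jac=[-3.3757]  S=[3.5696]  K=[-0.2556]  nu=[-1.5588]  x^+=[-1.2895]  P^+=[0.0371]

H_jac[0,0] = -3.3757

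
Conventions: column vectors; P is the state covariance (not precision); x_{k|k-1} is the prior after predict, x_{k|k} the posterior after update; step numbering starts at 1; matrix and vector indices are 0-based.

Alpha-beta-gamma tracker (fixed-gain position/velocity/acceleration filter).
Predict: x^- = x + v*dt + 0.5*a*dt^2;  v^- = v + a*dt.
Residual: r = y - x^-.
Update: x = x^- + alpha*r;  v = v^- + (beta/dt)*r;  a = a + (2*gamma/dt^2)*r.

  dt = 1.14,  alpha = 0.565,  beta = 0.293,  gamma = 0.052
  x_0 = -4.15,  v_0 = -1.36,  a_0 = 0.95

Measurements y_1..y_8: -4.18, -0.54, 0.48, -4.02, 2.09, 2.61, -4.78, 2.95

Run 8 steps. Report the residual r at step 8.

step 1: x_pred=-5.0831  r=0.9031  x^+=-4.5728  v^+=-0.0449  a^+=1.0223
step 2: x_pred=-3.9597  r=3.4197  x^+=-2.0276  v^+=1.9994  a^+=1.2959
step 3: x_pred=1.0939  r=-0.6139  x^+=0.7470  v^+=3.3190  a^+=1.2468
step 4: x_pred=5.3409  r=-9.3609  x^+=0.0520  v^+=2.3345  a^+=0.4977
step 5: x_pred=3.0367  r=-0.9467  x^+=2.5018  v^+=2.6585  a^+=0.4219
step 6: x_pred=5.8067  r=-3.1967  x^+=4.0006  v^+=2.3179  a^+=0.1661
step 7: x_pred=6.7510  r=-11.5310  x^+=0.2360  v^+=-0.4563  a^+=-0.7566
step 8: x_pred=-0.7759  r=3.7259  x^+=1.3292  v^+=-0.3613  a^+=-0.4585

resid = 3.7259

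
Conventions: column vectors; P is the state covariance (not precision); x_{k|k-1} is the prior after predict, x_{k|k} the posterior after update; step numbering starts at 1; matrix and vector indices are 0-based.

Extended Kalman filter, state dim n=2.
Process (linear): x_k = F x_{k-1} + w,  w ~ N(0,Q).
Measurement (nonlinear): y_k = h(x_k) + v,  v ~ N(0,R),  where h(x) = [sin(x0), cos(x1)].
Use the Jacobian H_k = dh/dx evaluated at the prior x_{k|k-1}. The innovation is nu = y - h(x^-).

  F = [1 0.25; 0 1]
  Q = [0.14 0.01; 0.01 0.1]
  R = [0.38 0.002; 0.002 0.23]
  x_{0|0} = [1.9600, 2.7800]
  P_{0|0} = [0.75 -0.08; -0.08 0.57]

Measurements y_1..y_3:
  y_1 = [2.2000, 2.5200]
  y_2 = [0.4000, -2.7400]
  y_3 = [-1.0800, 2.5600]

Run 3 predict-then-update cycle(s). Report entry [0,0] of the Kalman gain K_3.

step 1: x^-=[2.6550, 2.7800]  P^-=[0.8856 0.0725; 0.0725 0.6700]  H_jac=[-0.8839 0.0000; 0.0000 -0.3538]  S=[1.0720 0.0247; 0.0247 0.3138]  K=[-0.7297 -0.0244; -0.0425 -0.7519]  nu=[1.7324, 3.4553]  x^+=[1.3067, 0.1085]  P^+=[0.3138 0.0200; 0.0200 0.4891]
step 2: x^-=[1.3338, 0.1085]  P^-=[0.4943 0.1522; 0.1522 0.5891]  H_jac=[0.2348 0.0000; 0.0000 -0.1082]  S=[0.4072 -0.0019; -0.0019 0.2369]  K=[0.2847 -0.0673; 0.0865 -0.2685]  nu=[-0.5720, -3.7341]  x^+=[1.4223, 1.0614]  P^+=[0.4602 0.1378; 0.1378 0.5689]
step 3: x^-=[1.6876, 1.0614]  P^-=[0.7046 0.2900; 0.2900 0.6689]  H_jac=[-0.1166 0.0000; 0.0000 -0.8730]  S=[0.3896 0.0315; 0.0315 0.7398]  K=[-0.1838 -0.3344; -0.0230 -0.7883]  nu=[-2.0732, 2.0724]  x^+=[1.3758, -0.5246]  P^+=[0.6048 0.0885; 0.0885 0.2077]

K[0,0] = -0.1838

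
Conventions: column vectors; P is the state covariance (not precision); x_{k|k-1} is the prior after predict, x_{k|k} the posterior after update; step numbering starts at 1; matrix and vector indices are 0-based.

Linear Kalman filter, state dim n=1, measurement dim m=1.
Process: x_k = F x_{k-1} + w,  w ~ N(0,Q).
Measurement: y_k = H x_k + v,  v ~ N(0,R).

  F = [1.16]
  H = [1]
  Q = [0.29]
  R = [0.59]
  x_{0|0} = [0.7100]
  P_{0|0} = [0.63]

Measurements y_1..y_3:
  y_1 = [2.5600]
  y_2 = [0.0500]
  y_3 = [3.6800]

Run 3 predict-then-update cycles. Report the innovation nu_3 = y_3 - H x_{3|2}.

innov = [2.5332]

step 1: x^-=[0.8236]  P^-=[1.1377]  S=[1.7277]  K=[0.6585]  nu=[1.7364]  x^+=[1.9670]  P^+=[0.3885]
step 2: x^-=[2.2818]  P^-=[0.8128]  S=[1.4028]  K=[0.5794]  nu=[-2.2318]  x^+=[0.9887]  P^+=[0.3419]
step 3: x^-=[1.1468]  P^-=[0.7500]  S=[1.3400]  K=[0.5597]  nu=[2.5332]  x^+=[2.5647]  P^+=[0.3302]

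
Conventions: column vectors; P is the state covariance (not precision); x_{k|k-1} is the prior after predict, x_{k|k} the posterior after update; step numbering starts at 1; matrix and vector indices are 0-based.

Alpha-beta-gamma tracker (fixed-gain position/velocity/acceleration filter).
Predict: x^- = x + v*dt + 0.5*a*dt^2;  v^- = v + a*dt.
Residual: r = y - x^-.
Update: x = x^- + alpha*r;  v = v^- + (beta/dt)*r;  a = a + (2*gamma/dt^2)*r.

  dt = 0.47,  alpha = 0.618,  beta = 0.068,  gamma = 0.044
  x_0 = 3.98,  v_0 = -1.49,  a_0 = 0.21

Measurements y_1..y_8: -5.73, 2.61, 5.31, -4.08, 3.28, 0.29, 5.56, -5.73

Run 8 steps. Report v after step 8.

v_post = 1.6820

step 1: x_pred=3.3029  r=-9.0329  x^+=-2.2794  v^+=-2.6982  a^+=-3.3884
step 2: x_pred=-3.9218  r=6.5318  x^+=0.1148  v^+=-3.3457  a^+=-0.7863
step 3: x_pred=-1.5445  r=6.8545  x^+=2.6916  v^+=-2.7236  a^+=1.9443
step 4: x_pred=1.6262  r=-5.7062  x^+=-1.9002  v^+=-2.6354  a^+=-0.3289
step 5: x_pred=-3.1752  r=6.4552  x^+=0.8141  v^+=-1.8560  a^+=2.2426
step 6: x_pred=0.1895  r=0.1005  x^+=0.2516  v^+=-0.7874  a^+=2.2827
step 7: x_pred=0.1336  r=5.4264  x^+=3.4871  v^+=1.0705  a^+=4.4444
step 8: x_pred=4.4811  r=-10.2111  x^+=-1.8293  v^+=1.6820  a^+=0.3766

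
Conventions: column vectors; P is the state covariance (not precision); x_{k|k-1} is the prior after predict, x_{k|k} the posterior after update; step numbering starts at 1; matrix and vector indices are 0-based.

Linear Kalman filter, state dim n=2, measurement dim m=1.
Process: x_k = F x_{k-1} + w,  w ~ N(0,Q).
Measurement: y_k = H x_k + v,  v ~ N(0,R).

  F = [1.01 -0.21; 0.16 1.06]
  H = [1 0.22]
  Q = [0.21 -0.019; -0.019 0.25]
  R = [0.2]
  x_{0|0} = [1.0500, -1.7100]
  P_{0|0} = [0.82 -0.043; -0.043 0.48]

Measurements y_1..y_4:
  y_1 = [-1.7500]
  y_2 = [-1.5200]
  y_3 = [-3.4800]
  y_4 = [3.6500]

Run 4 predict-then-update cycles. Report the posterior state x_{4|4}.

step 1: x^-=[1.4196, -1.6446]  P^-=[1.0859 -0.0379; -0.0379 0.7957]  S=[1.3077]  K=[0.8240; 0.1049]  nu=[-2.8078]  x^+=[-0.8940, -1.9390]  P^+=[0.1980 -0.1509; -0.1509 0.7814]
step 2: x^-=[-0.4957, -2.1984]  P^-=[0.5105 -0.3174; -0.3174 1.0818]  S=[0.6231]  K=[0.7071; -0.1275]  nu=[-0.5406]  x^+=[-0.8780, -2.1295]  P^+=[0.1989 -0.2613; -0.2613 1.0717]
step 3: x^-=[-0.4396, -2.3977]  P^-=[0.5710 -0.4963; -0.4963 1.3706]  S=[0.6189]  K=[0.7461; -0.3148]  nu=[-2.5129]  x^+=[-2.3145, -1.6068]  P^+=[0.2264 -0.3510; -0.3510 1.3093]
step 4: x^-=[-2.0002, -2.0735]  P^-=[0.6476 -0.6378; -0.6378 1.6079]  S=[0.6448]  K=[0.7868; -0.4406]  nu=[6.1064]  x^+=[2.8040, -4.7641]  P^+=[0.2485 -0.4143; -0.4143 1.4827]

x_post = [2.8040, -4.7641]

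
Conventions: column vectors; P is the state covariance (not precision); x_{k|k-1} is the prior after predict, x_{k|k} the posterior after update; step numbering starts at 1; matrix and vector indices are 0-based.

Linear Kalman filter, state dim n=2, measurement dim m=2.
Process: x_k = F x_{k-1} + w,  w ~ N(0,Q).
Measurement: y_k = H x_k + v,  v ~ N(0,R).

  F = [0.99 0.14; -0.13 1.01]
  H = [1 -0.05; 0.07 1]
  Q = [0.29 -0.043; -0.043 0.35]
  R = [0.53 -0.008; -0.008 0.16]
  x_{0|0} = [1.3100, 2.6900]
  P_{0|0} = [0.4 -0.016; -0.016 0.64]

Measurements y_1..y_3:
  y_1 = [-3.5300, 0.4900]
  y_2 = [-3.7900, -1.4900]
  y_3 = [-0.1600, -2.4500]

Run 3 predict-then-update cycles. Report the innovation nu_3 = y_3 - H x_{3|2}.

innov = [2.3843, -1.8952]

step 1: x^-=[1.6735, 2.5466]  P^-=[0.6901 -0.0197; -0.0197 1.0138]  S=[1.2247 -0.0300; -0.0300 1.1745]  K=[0.5653 0.0388; -0.0364 0.8611]  nu=[-5.0762, -2.1737]  x^+=[-1.2804, 0.8594]  P^+=[0.2983 -0.0192; -0.0192 0.1394]
step 2: x^-=[-1.1473, 1.0344]  P^-=[0.5798 -0.0805; -0.0805 0.5023]  S=[1.1191 -0.0728; -0.0728 0.6539]  K=[0.5215 -0.0030; -0.0453 0.7545]  nu=[-2.5910, -2.4441]  x^+=[-2.4911, -0.6923]  P^+=[0.2752 -0.0239; -0.0239 0.1228]
step 3: x^-=[-2.5631, -0.3754]  P^-=[0.5555 -0.0845; -0.0845 0.4862]  S=[1.0952 -0.0777; -0.0777 0.6370]  K=[0.5104 -0.0094; -0.0463 0.7482]  nu=[2.3843, -1.8952]  x^+=[-1.3282, -1.9039]  P^+=[0.2694 -0.0245; -0.0245 0.1218]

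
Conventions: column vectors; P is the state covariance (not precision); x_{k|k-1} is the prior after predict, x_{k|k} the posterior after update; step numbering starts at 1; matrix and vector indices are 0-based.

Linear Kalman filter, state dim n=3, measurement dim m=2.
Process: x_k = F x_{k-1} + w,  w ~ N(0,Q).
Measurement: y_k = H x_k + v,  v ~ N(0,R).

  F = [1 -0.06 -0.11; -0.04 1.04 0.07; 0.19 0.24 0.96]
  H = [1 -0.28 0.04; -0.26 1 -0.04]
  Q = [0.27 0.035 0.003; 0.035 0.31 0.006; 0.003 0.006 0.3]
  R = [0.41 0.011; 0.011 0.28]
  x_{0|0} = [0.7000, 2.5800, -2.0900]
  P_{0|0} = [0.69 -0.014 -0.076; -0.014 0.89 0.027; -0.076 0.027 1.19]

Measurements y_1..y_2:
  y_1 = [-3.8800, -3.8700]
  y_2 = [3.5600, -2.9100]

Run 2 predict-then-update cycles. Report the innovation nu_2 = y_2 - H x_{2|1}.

innov = [4.8357, -0.4841]

step 1: x^-=[0.7751, 2.5089, -1.2542]  P^-=[0.9964 -0.0807 -0.0812; -0.0807 1.2851 0.3296; -0.0812 0.3296 1.4563]  S=[1.5408 -0.6759; -0.6759 1.6487]  K=[0.6946 0.0806; 0.0812 0.8175; 0.0037 0.1789]  nu=[-3.9024, -6.2275]  x^+=[-2.4374, -2.8989, -2.3824]  P^+=[0.3180 0.1119 -0.0247; 0.1119 0.2629 0.0999; -0.0247 0.0999 1.4044]
step 2: x^-=[-2.0014, -3.0841, -3.4459]  P^-=[0.5993 0.0980 -0.0947; 0.0980 0.6071 0.2866; -0.0947 0.2866 1.6681]  S=[0.9906 -0.1929; -0.1929 0.8544]  K=[0.5869 0.0693; 0.0720 0.6835; -0.0560 0.2735]  nu=[4.8357, -0.4841]  x^+=[0.8030, -3.0668, -3.8493]  P^+=[0.2696 0.0940 -0.0481; 0.0940 0.2217 0.1273; -0.0481 0.1273 1.5952]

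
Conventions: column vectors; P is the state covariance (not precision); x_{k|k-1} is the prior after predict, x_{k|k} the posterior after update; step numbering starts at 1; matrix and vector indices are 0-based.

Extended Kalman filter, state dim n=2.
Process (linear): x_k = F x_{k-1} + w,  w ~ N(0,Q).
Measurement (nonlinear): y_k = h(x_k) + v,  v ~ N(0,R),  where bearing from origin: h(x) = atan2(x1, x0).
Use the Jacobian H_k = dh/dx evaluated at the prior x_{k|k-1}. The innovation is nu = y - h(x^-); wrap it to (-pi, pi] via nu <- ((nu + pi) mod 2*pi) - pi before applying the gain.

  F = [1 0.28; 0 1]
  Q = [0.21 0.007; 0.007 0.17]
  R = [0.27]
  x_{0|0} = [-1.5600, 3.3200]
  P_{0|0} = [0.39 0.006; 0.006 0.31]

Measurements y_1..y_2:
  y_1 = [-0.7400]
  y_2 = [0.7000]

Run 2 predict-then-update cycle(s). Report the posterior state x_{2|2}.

step 1: x^-=[-0.6304, 3.3200]  P^-=[0.6277 0.0998; 0.0998 0.4800]  H_jac=[-0.2907 -0.0552]  S=[0.3277]  K=[-0.5736; -0.1694]  nu=[-2.4984]  x^+=[0.8028, 3.7432]  P^+=[0.5198 0.0680; 0.0680 0.4706]
step 2: x^-=[1.8509, 3.7432]  P^-=[0.8048 0.2067; 0.2067 0.6406]  H_jac=[-0.2147 0.1061]  S=[0.3049]  K=[-0.4947; 0.0775]  nu=[-0.4116]  x^+=[2.0545, 3.7113]  P^+=[0.7302 0.2184; 0.2184 0.6388]

x_post = [2.0545, 3.7113]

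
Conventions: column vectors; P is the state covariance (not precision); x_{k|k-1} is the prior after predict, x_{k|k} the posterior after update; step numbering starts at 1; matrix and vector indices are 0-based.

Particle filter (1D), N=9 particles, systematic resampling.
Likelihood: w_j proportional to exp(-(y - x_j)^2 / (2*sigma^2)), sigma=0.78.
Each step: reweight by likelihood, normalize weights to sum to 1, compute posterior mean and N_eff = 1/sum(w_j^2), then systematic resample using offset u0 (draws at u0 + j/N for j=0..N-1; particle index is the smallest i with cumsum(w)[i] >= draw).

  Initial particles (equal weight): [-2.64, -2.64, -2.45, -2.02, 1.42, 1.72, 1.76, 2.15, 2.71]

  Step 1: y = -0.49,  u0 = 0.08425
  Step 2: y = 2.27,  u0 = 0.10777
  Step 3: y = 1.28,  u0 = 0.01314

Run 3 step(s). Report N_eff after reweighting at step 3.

N_eff = 8.9354

step 1: w=[0.0699, 0.0699, 0.1328, 0.4558, 0.1557, 0.0564, 0.0487, 0.0102, 0.0007]  mean=-1.1877  Neff=3.7726  idx=[1, 2, 3, 3, 3, 3, 4, 4, 6]
step 2: w=[0.0000, 0.0000, 0.0000, 0.0000, 0.0000, 0.0000, 0.2888, 0.2888, 0.4223]  mean=1.5636  Neff=2.8967  idx=[6, 6, 7, 7, 7, 8, 8, 8, 8]
step 3: w=[0.1196, 0.1196, 0.1196, 0.1196, 0.1196, 0.1005, 0.1005, 0.1005, 0.1005]  mean=1.5567  Neff=8.9354  idx=[0, 1, 1, 2, 3, 4, 5, 6, 8]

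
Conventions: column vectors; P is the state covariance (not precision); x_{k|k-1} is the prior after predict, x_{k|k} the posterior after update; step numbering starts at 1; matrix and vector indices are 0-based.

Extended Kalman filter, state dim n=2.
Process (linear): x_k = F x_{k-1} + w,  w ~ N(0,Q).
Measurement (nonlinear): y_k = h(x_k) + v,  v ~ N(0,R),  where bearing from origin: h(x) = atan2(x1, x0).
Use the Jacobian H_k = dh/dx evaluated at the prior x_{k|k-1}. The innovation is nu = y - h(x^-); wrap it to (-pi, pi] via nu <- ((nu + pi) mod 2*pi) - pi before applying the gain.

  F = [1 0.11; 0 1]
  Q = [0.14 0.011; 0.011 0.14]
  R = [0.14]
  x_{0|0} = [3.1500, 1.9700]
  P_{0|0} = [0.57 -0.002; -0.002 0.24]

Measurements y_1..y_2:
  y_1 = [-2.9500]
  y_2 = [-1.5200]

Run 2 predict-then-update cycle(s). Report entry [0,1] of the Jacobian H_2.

step 1: x^-=[3.3667, 1.9700]  P^-=[0.7125 0.0354; 0.0354 0.3800]  H_jac=[-0.1295 0.2213]  S=[0.1685]  K=[-0.5009; 0.4717]  nu=[2.8038]  x^+=[1.9623, 3.2927]  P^+=[0.6702 0.0752; 0.0752 0.3425]
step 2: x^-=[2.3245, 3.2927]  P^-=[0.8309 0.1239; 0.1239 0.4825]  H_jac=[-0.2027 0.1431]  S=[0.1768]  K=[-0.8521; 0.2484]  nu=[-2.4761]  x^+=[4.4344, 2.6775]  P^+=[0.7025 0.1613; 0.1613 0.4716]

H_jac[0,1] = 0.1431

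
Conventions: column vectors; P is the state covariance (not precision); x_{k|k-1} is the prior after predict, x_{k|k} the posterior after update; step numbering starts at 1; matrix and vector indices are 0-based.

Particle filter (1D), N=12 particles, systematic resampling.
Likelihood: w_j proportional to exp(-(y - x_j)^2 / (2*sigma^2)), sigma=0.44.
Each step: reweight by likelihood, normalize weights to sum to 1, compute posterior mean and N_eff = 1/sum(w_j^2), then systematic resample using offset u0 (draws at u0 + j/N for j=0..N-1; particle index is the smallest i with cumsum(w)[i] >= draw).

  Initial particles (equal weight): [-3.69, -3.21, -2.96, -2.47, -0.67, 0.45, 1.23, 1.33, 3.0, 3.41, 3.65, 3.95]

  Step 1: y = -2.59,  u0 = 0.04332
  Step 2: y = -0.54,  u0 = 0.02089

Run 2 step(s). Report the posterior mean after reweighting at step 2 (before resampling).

step 1: w=[0.0211, 0.1781, 0.3375, 0.4632, 0.0000, 0.0000, 0.0000, 0.0000, 0.0000, 0.0000, 0.0000, 0.0000]  mean=-2.7929  Neff=2.7729  idx=[1, 1, 2, 2, 2, 2, 3, 3, 3, 3, 3, 3]
step 2: w=[0.0000, 0.0000, 0.0007, 0.0007, 0.0007, 0.0007, 0.1662, 0.1662, 0.1662, 0.1662, 0.1662, 0.1662]  mean=-2.4714  Neff=6.0331  idx=[6, 6, 7, 7, 8, 8, 9, 9, 10, 10, 11, 11]

post_mean = -2.4714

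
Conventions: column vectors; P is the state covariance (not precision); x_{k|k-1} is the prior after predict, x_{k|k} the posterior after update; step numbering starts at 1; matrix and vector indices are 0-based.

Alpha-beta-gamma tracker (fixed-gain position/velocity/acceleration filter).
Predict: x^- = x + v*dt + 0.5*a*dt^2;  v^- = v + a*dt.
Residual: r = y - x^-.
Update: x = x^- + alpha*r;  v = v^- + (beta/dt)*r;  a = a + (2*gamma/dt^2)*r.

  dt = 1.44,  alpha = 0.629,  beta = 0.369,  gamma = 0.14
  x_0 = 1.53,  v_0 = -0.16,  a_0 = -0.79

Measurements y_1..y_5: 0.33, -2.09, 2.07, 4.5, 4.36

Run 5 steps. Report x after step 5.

x_post = 4.5035

step 1: x_pred=0.4805  r=-0.1505  x^+=0.3858  v^+=-1.3362  a^+=-0.8103
step 2: x_pred=-2.3784  r=0.2884  x^+=-2.1970  v^+=-2.4291  a^+=-0.7714
step 3: x_pred=-6.4947  r=8.5647  x^+=-1.1075  v^+=-1.3452  a^+=0.3851
step 4: x_pred=-2.6453  r=7.1453  x^+=1.8491  v^+=1.0403  a^+=1.3500
step 5: x_pred=4.7468  r=-0.3868  x^+=4.5035  v^+=2.8852  a^+=1.2977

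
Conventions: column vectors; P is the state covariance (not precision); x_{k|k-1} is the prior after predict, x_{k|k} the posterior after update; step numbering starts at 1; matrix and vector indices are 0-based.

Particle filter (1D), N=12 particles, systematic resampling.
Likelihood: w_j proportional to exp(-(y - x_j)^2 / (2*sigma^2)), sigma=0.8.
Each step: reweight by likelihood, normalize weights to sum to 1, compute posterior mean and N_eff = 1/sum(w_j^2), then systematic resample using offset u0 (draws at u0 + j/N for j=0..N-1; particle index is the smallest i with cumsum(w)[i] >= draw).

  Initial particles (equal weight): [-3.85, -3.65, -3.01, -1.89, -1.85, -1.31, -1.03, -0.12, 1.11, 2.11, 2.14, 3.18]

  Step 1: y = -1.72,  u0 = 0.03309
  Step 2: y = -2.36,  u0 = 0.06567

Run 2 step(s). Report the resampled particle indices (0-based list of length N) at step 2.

step 1: w=[0.0072, 0.0135, 0.0677, 0.2430, 0.2452, 0.2179, 0.1713, 0.0336, 0.0005, 0.0000, 0.0000, 0.0000]  mean=-1.6592  Neff=4.9512  idx=[2, 3, 3, 3, 4, 4, 4, 5, 5, 5, 6, 6]
step 2: w=[0.0963, 0.1128, 0.1128, 0.1128, 0.1094, 0.1094, 0.1094, 0.0566, 0.0566, 0.0566, 0.0337, 0.0337]  mean=-1.8284  Neff=10.5028  idx=[0, 1, 2, 2, 3, 4, 5, 5, 6, 7, 9, 11]

resampled_idx = [0, 1, 2, 2, 3, 4, 5, 5, 6, 7, 9, 11]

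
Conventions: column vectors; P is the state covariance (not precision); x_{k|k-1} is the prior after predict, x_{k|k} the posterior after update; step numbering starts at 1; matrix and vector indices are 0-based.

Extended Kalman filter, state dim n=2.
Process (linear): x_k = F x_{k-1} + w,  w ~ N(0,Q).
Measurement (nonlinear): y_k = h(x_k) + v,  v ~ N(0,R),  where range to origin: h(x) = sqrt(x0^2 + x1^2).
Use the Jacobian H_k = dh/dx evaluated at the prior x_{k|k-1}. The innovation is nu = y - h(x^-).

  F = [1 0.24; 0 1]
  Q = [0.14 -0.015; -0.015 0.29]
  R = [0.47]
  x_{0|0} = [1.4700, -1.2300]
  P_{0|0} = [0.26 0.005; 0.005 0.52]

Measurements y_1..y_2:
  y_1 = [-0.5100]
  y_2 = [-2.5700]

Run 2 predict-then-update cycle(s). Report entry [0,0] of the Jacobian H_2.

H_jac[0,0] = 0.9904

step 1: x^-=[1.1748, -1.2300]  P^-=[0.4324 0.1148; 0.1148 0.8100]  H_jac=[0.6907 -0.7231]  S=[0.9852]  K=[0.2189; -0.5141]  nu=[-2.2109]  x^+=[0.6909, -0.0934]  P^+=[0.3852 0.2256; 0.2256 0.5496]
step 2: x^-=[0.6685, -0.0934]  P^-=[0.6651 0.3426; 0.3426 0.8396]  H_jac=[0.9904 -0.1384]  S=[1.0446]  K=[0.5852; 0.2135]  nu=[-3.2450]  x^+=[-1.2306, -0.7864]  P^+=[0.3074 0.2120; 0.2120 0.7920]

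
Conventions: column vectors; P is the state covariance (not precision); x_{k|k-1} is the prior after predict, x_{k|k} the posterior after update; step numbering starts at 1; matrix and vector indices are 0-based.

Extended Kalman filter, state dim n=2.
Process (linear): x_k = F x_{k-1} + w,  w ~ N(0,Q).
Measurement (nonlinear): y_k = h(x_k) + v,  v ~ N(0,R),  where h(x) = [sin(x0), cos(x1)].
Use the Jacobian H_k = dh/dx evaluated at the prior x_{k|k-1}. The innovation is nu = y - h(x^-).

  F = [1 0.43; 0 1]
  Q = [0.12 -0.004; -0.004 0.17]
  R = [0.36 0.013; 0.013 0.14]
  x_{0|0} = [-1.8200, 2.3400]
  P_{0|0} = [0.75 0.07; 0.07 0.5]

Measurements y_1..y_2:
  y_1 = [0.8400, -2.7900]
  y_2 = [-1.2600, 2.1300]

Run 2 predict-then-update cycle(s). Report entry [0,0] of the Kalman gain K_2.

K[0,0] = -0.6206

step 1: x^-=[-0.8138, 2.3400]  P^-=[1.0227 0.2810; 0.2810 0.6700]  H_jac=[0.6867 0.0000; 0.0000 -0.7185]  S=[0.8423 -0.1256; -0.1256 0.4858]  K=[0.8028 -0.2079; 0.0846 -0.9689]  nu=[1.5669, -2.0944]  x^+=[0.8796, 4.5018]  P^+=[0.4169 0.0260; 0.0260 0.1873]
step 2: x^-=[2.8154, 4.5018]  P^-=[0.5939 0.1025; 0.1025 0.3573]  H_jac=[-0.9473 0.0000; 0.0000 0.9779]  S=[0.8929 -0.0820; -0.0820 0.4817]  K=[-0.6206 0.1025; -0.0428 0.7181]  nu=[-1.5805, 2.3390]  x^+=[4.0361, 6.2491]  P^+=[0.2345 0.0064; 0.0064 0.1022]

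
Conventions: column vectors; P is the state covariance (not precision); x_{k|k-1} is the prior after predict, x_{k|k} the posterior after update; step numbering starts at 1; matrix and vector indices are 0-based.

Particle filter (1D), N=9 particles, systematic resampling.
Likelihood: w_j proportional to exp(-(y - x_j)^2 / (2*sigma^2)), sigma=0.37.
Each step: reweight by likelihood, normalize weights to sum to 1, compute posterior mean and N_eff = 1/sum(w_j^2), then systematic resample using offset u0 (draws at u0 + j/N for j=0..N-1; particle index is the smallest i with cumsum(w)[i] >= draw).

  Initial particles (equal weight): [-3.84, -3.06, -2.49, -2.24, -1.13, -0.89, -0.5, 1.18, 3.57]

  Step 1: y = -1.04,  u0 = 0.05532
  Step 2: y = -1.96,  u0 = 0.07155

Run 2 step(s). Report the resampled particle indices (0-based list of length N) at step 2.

resampled_idx = [0, 0, 1, 1, 2, 2, 3, 4, 7]

step 1: w=[0.0000, 0.0000, 0.0002, 0.0023, 0.4330, 0.4108, 0.1537, 0.0000, 0.0000]  mean=-0.9374  Neff=2.6327  idx=[4, 4, 4, 4, 5, 5, 5, 5, 6]
step 2: w=[0.2100, 0.2100, 0.2100, 0.2100, 0.0397, 0.0397, 0.0397, 0.0397, 0.0011]  mean=-1.0912  Neff=5.4724  idx=[0, 0, 1, 1, 2, 2, 3, 4, 7]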